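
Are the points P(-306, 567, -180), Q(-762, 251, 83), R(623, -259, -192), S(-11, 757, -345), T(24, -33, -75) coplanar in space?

Yes

The plane through P, Q, R has normal n = PQ × PR = (221030, 238855, 670220) and equation n·X = -52843995.
Checking the remaining points: n·S = -52843995, n·T = -52843995.
All equal -52843995, so all 5 points lie in one plane.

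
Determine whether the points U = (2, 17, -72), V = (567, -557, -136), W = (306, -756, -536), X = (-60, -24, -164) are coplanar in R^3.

No

A normal to the plane through U, V, W is n = UV × UW = (216864, 242704, -262249).
The plane has equation n·P = 23441624. For X: n·X = 24172100.
24172100 ≠ 23441624, so X is off the plane.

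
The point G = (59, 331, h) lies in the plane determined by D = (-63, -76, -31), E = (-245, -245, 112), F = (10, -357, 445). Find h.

-576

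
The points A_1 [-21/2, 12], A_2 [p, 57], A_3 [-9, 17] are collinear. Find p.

3

Collinearity: (A_2 − A_1) must be parallel to (A_3 − A_1) = (3/2, 5).
Cross-multiplying the components: (p − (-21/2))·(5) = (45)·(3/2).
Solving gives p = 3.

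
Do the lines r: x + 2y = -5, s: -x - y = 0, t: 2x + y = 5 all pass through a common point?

Yes

Intersecting r and s: solving the 2×2 system gives (x, y) = (5, -5).
Substitute into t: (2)(5) + (1)(-5) = 5.
This equals 5, so (5, -5) lies on all three lines and they are concurrent.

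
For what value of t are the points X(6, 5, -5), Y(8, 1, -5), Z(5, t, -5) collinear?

7

Collinearity requires XY × XZ = 0; each component is linear in t.
The z-component gives (2)t + (-14) = 0, so t = 7.
The remaining components then also vanish.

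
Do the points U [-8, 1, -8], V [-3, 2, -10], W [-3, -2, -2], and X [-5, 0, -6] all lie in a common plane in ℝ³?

A normal to the plane through U, V, W is n = UV × UW = (0, -40, -20).
The plane has equation n·P = 120. For X: n·X = 120.
Equal, so X lies in the plane and all four are coplanar.

Yes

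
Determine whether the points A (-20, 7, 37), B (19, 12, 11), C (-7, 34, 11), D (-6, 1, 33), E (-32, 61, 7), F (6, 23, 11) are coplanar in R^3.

The plane through A, B, C has normal n = AB × AC = (572, 676, 988) and equation n·P = 29848.
Checking the remaining points: n·D = 29848, n·E = 29848, n·F = 29848.
All equal 29848, so all 6 points lie in one plane.

Yes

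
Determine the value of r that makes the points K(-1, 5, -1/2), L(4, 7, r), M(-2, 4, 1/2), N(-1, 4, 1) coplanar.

-1

Coplanarity ⇔ det[KL; KM; KN] = 0.
Expanding, this is linear in r: (1)r + (1) = 0.
So r = -1.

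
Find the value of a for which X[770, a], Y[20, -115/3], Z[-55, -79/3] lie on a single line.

The three points are collinear iff det[XY; XZ] = 0.
This determinant is linear in a: (-75)a + (-11875) = 0, so a = -475/3.

-475/3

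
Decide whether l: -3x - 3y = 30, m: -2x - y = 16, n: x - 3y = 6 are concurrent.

Yes

Intersecting l and m: solving the 2×2 system gives (x, y) = (-6, -4).
Substitute into n: (1)(-6) + (-3)(-4) = 6.
This equals 6, so (-6, -4) lies on all three lines and they are concurrent.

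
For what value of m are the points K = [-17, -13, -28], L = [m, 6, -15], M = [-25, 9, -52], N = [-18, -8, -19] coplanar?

-22

Normal to plane KMN: n = (318, 96, -18); plane equation n·P = -6150.
Requiring n·L = -6150: (318)m + (846) = -6150.
So m = -22.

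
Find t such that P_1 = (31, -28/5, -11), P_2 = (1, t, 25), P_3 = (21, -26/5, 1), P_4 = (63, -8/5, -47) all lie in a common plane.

Normal to plane P_1P_3P_4: n = (-312/5, 24, -264/5); plane equation n·P = -1488.
Requiring n·P_2 = -1488: (24)t + (-6912/5) = -1488.
So t = -22/5.

-22/5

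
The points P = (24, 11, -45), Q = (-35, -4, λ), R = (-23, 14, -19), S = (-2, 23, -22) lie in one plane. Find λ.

-28

Coplanarity ⇔ det[PQ; PR; PS] = 0.
Expanding, this is linear in λ: (-486)λ + (-13608) = 0.
So λ = -28.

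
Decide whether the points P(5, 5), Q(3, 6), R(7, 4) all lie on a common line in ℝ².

PQ = (-2, 1), PR = (2, -1).
Checking proportionality: PR = -1·PQ, so the vectors are parallel and the points are collinear.

Yes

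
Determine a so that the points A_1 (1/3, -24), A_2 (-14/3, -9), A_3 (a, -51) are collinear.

28/3

The three points are collinear iff det[A_1A_2; A_1A_3] = 0.
This determinant is linear in a: (-15)a + (140) = 0, so a = 28/3.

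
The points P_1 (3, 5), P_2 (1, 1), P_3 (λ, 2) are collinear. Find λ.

Collinearity: (P_3 − P_1) must be parallel to (P_2 − P_1) = (-2, -4).
Cross-multiplying the components: (λ − 3)·(-4) = (-3)·(-2).
Solving gives λ = 3/2.

3/2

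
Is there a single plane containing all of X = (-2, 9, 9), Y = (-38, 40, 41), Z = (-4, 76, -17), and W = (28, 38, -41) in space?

Yes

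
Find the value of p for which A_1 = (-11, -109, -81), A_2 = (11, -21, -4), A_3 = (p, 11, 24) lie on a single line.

Collinearity requires A_1A_2 × A_1A_3 = 0; each component is linear in p.
The y-component gives (77)p + (-1463) = 0, so p = 19.
The remaining components then also vanish.

19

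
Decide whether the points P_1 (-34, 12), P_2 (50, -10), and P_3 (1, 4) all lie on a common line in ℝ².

No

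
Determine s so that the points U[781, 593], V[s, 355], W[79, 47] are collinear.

475

The three points are collinear iff det[UV; UW] = 0.
This determinant is linear in s: (-546)s + (259350) = 0, so s = 475.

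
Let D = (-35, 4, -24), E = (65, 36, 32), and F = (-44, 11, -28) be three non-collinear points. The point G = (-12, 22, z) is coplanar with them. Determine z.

A normal to the plane is n = DE × DF = (-520, -104, 988).
G lies in the plane iff n · DG = 0.
This gives (988)z + (9880) = 0, so z = -10.

-10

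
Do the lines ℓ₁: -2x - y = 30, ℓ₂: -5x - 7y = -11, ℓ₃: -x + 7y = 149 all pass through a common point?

The three lines meet at one point iff the augmented coefficient matrix [aᵢ bᵢ cᵢ] has rank < 3, i.e. its determinant vanishes.
Here the determinant is -84.
Nonzero, so no common point exists.

No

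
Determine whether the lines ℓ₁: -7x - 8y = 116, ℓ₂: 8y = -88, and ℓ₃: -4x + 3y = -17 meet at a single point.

Intersecting ℓ₁ and ℓ₂: solving the 2×2 system gives (x, y) = (-4, -11).
Substitute into ℓ₃: (-4)(-4) + (3)(-11) = -17.
This equals -17, so (-4, -11) lies on all three lines and they are concurrent.

Yes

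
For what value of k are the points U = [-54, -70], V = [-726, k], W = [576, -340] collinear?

218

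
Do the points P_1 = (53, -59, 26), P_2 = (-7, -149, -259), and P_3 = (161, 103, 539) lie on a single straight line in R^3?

P_1P_2 = (-60, -90, -285), P_1P_3 = (108, 162, 513).
Each component of P_1P_3 is -9/5 times the corresponding component of P_1P_2, so P_1P_3 = -9/5·P_1P_2 and the points are collinear.

Yes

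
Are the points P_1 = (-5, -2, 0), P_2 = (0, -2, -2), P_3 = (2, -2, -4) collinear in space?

P_1P_2 = (5, 0, -2), P_1P_3 = (7, 0, -4).
Comparing components 3 and 1: (-2)(7) − (5)(-4) = 6 ≠ 0, so P_1P_2 and P_1P_3 are not parallel and the points are not collinear.

No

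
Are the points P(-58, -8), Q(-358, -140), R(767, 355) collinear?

PQ = (-300, -132), PR = (825, 363).
Checking proportionality: PR = -11/4·PQ, so the vectors are parallel and the points are collinear.

Yes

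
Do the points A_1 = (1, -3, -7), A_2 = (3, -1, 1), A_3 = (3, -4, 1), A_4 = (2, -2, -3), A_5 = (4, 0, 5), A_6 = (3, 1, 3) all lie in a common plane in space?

The plane through A_1, A_2, A_3 has normal n = A_1A_2 × A_1A_3 = (24, 0, -6) and equation n·P = 66.
Checking the remaining points: n·A_4 = 66, n·A_5 = 66, n·A_6 = 54.
Since n·A_6 = 54 ≠ 66, A_6 is off the plane and the points are not all coplanar.

No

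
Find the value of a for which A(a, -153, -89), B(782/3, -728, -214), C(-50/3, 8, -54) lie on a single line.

Collinearity requires AB × AC = 0; each component is linear in a.
The y-component gives (160)a + (-7040) = 0, so a = 44.
The remaining components then also vanish.

44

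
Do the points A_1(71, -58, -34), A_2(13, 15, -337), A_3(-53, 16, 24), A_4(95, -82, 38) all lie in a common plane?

With A_1 as base: A_1A_2 = (-58, 73, -303), A_1A_3 = (-124, 74, 58), A_1A_4 = (24, -24, 72).
A_1A_3 × A_1A_4 = (6720, 10320, 1200).
A_1A_2 · (A_1A_3 × A_1A_4) = 0.
The scalar triple product vanishes, so the four points are coplanar.

Yes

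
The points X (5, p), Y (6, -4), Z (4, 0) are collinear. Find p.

The three points are collinear iff det[XY; XZ] = 0.
This determinant is linear in p: (-2)p + (-4) = 0, so p = -2.

-2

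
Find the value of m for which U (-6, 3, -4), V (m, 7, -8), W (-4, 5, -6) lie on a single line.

Collinearity requires UV × UW = 0; each component is linear in m.
The y-component gives (2)m + (4) = 0, so m = -2.
The remaining components then also vanish.

-2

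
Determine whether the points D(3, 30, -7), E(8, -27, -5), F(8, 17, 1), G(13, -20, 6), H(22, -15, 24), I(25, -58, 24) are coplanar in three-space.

No

The plane through D, E, F has normal n = DE × DF = (-430, -30, 220) and equation n·P = -3730.
Checking the remaining points: n·G = -3670, n·H = -3730, n·I = -3730.
Since n·G = -3670 ≠ -3730, G is off the plane and the points are not all coplanar.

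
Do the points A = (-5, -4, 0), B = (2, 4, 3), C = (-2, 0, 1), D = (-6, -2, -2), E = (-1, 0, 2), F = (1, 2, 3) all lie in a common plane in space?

The plane through A, B, C has normal n = AB × AC = (-4, 2, 4) and equation n·P = 12.
Checking the remaining points: n·D = 12, n·E = 12, n·F = 12.
All equal 12, so all 6 points lie in one plane.

Yes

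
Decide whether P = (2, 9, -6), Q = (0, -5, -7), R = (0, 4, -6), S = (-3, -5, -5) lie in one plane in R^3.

No

A normal to the plane through P, Q, R is n = PQ × PR = (-5, 2, -18).
The plane has equation n·X = 116. For S: n·S = 95.
95 ≠ 116, so S is off the plane.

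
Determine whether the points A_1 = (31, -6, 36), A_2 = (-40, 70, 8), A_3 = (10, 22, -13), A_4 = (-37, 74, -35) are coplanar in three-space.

No

A normal to the plane through A_1, A_2, A_3 is n = A_1A_2 × A_1A_3 = (-2940, -2891, -392).
The plane has equation n·P = -87906. For A_4: n·A_4 = -91434.
-91434 ≠ -87906, so A_4 is off the plane.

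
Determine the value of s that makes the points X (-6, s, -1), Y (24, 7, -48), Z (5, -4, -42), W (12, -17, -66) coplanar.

19

Coplanarity ⇔ det[XY; XZ; XW] = 0.
Expanding, this is linear in s: (414)s + (-7866) = 0.
So s = 19.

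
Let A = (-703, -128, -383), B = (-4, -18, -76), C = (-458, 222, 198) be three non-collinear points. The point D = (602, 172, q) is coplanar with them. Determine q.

A normal to the plane is n = AB × AC = (-43540, -330904, 217700).
D lies in the plane iff n · AD = 0.
This gives (217700)q + (-72711800) = 0, so q = 334.

334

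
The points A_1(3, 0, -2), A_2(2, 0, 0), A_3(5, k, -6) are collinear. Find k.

0

Direction A_1A_2 = (-1, 0, 2). From the x-coordinate of A_3, the parameter along the line is τ = (5 − 3)/(-1) = -2.
Then k = 0 + (-2)·(0) = 0.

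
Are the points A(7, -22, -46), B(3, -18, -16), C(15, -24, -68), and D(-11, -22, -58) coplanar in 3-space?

With A as base: AB = (-4, 4, 30), AC = (8, -2, -22), AD = (-18, 0, -12).
AC × AD = (24, 492, -36).
AB · (AC × AD) = 792.
Since 792 ≠ 0, the four points are not coplanar.

No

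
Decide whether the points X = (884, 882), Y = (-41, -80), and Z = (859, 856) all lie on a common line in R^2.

Yes

XY = (-925, -962), XZ = (-25, -26).
Twice the signed area of △XYZ is (-925)(-26) − (-962)(-25) = 0.
The triangle is degenerate (zero area), so the points are collinear.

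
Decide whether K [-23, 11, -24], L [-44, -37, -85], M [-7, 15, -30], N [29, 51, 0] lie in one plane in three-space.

The four points are coplanar iff the 3×3 determinant with rows KL, KM, KN is zero.
Rows: (-21, -48, -61), (16, 4, -6), (52, 40, 24).
Expanding along the first row: (-21)(336) − (-48)(696) + (-61)(432) = 0.
Zero determinant ⇒ coplanar.

Yes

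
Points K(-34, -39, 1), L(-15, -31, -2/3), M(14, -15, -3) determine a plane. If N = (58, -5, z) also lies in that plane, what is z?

A normal to the plane is n = KL × KM = (8, -4, 72).
N lies in the plane iff n · KN = 0.
This gives (72)z + (528) = 0, so z = -22/3.

-22/3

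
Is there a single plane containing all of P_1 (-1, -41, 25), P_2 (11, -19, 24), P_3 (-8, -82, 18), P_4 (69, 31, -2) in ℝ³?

The four points are coplanar iff the 3×3 determinant with rows P_1P_2, P_1P_3, P_1P_4 is zero.
Rows: (12, 22, -1), (-7, -41, -7), (70, 72, -27).
Expanding along the first row: (12)(1611) − (22)(679) + (-1)(2366) = 2028.
Nonzero ⇒ not coplanar.

No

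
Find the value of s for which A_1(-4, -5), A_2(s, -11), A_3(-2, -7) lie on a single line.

Collinearity: (A_2 − A_1) must be parallel to (A_3 − A_1) = (2, -2).
Cross-multiplying the components: (s − (-4))·(-2) = (-6)·(2).
Solving gives s = 2.

2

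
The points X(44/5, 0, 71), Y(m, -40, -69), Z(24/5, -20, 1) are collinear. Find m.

4/5

Collinearity requires XY × XZ = 0; each component is linear in m.
The y-component gives (70)m + (-56) = 0, so m = 4/5.
The remaining components then also vanish.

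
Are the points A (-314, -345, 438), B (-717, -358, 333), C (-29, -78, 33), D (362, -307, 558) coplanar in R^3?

With A as base: AB = (-403, -13, -105), AC = (285, 267, -405), AD = (676, 38, 120).
AC × AD = (47430, -307980, -169662).
AB · (AC × AD) = 2703960.
Since 2703960 ≠ 0, the four points are not coplanar.

No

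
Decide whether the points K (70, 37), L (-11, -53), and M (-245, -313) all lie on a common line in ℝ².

KL = (-81, -90), KM = (-315, -350).
det[KL; KM] = (-81)(-350) − (-90)(-315) = 0.
The determinant is zero, so the points are collinear.

Yes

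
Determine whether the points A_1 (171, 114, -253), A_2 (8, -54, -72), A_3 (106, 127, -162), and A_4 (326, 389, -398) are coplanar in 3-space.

Yes

A normal to the plane through A_1, A_2, A_3 is n = A_1A_2 × A_1A_3 = (-17641, 3068, -13039).
The plane has equation n·P = 632008. For A_4: n·A_4 = 632008.
Equal, so A_4 lies in the plane and all four are coplanar.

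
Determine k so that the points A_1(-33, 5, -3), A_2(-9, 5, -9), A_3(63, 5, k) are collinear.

Collinearity requires A_1A_2 × A_1A_3 = 0; each component is linear in k.
The y-component gives (-24)k + (-648) = 0, so k = -27.
The remaining components then also vanish.

-27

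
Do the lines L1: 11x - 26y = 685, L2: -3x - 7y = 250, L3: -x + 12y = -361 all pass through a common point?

Lines aᵢx + bᵢy = cᵢ with pairwise distinct directions are concurrent exactly when det[aᵢ bᵢ cᵢ] = 0.
Here the determinant is 0.
It vanishes, so the lines are concurrent at (-11, -31).

Yes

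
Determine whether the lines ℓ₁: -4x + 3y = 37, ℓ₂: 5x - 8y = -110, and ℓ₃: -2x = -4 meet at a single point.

Intersecting ℓ₁ and ℓ₂: solving the 2×2 system gives (x, y) = (2, 15).
Substitute into ℓ₃: (-2)(2) + (0)(15) = -4.
This equals -4, so (2, 15) lies on all three lines and they are concurrent.

Yes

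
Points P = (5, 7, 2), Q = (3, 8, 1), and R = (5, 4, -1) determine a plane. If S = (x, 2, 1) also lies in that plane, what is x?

A normal to the plane is n = PQ × PR = (-6, -6, 6).
S lies in the plane iff n · PS = 0.
This gives (-6)x + (54) = 0, so x = 9.

9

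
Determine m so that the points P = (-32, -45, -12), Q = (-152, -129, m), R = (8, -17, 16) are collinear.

-96

Direction PR = (40, 28, 28). From the x-coordinate of Q, the parameter along the line is τ = (-152 − (-32))/40 = -3.
Then m = (-12) + (-3)·(28) = -96.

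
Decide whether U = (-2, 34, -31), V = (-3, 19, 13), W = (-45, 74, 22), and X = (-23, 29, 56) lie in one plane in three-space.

No

With U as base: UV = (-1, -15, 44), UW = (-43, 40, 53), UX = (-21, -5, 87).
UW × UX = (3745, 2628, 1055).
UV · (UW × UX) = 3255.
Since 3255 ≠ 0, the four points are not coplanar.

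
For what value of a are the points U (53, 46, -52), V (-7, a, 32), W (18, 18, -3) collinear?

-2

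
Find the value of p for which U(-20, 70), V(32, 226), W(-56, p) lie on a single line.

The three points are collinear iff det[UV; UW] = 0.
This determinant is linear in p: (52)p + (1976) = 0, so p = -38.

-38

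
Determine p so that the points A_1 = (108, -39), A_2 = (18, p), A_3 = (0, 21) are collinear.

The three points are collinear iff det[A_1A_2; A_1A_3] = 0.
This determinant is linear in p: (108)p + (-1188) = 0, so p = 11.

11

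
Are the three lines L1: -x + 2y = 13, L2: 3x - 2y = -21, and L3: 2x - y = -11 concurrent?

Intersecting L1 and L2: solving the 2×2 system gives (x, y) = (-4, 9/2).
Substitute into L3: (2)(-4) + (-1)(9/2) = -25/2.
But L3 requires -11 ≠ -25/2, so the three lines have no common point.

No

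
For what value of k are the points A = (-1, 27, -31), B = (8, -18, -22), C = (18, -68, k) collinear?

Collinearity requires AB × AC = 0; each component is linear in k.
The x-component gives (-45)k + (-540) = 0, so k = -12.
The remaining components then also vanish.

-12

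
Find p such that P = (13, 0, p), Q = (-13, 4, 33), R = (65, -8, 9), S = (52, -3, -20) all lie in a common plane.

The points are coplanar iff PQ · (PR × PS) = 0.
Expanding, this is linear in p: (-234)p + (5850) = 0.
So p = 25.

25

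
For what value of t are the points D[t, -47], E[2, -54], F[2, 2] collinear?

Collinearity: (D − E) must be parallel to (F − E) = (0, 56).
Cross-multiplying the components: (t − 2)·(56) = (7)·(0).
Solving gives t = 2.

2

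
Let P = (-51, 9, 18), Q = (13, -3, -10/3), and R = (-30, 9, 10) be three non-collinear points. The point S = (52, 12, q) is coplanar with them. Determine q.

The plane through P, Q, R has equation 96x + 64y + 252z = 216.
Substituting S: (252)q + (5760) = 216, so q = -22.

-22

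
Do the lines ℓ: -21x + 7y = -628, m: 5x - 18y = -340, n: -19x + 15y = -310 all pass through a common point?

The three lines meet at one point iff the augmented coefficient matrix [aᵢ bᵢ cᵢ] has rank < 3, i.e. its determinant vanishes.
Here the determinant is -534.
Nonzero, so no common point exists.

No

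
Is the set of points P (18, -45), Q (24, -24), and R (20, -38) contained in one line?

PQ = (6, 21), PR = (2, 7).
Twice the signed area of △PQR is (6)(7) − (21)(2) = 0.
The triangle is degenerate (zero area), so the points are collinear.

Yes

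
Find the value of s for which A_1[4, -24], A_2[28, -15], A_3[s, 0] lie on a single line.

Collinearity: (A_3 − A_1) must be parallel to (A_2 − A_1) = (24, 9).
Cross-multiplying the components: (s − 4)·(9) = (24)·(24).
Solving gives s = 68.

68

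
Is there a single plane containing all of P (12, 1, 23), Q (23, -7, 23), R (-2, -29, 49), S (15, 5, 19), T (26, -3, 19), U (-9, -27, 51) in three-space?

The plane through P, Q, R has normal n = PQ × PR = (-208, -286, -442) and equation n·X = -12948.
Checking the remaining points: n·S = -12948, n·T = -12948, n·U = -12948.
All equal -12948, so all 6 points lie in one plane.

Yes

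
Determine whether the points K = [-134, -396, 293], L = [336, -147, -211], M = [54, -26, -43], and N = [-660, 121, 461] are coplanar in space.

No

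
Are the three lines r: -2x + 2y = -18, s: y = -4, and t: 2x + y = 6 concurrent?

Yes

Lines aᵢx + bᵢy = cᵢ with pairwise distinct directions are concurrent exactly when det[aᵢ bᵢ cᵢ] = 0.
Here the determinant is 0.
It vanishes, so the lines are concurrent at (5, -4).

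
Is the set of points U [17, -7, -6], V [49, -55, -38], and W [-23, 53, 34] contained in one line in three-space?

Yes

UV = (32, -48, -32), UW = (-40, 60, 40).
Each component of UW is -5/4 times the corresponding component of UV, so UW = -5/4·UV and the points are collinear.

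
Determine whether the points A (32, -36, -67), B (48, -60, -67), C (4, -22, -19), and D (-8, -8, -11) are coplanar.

A normal to the plane through A, B, C is n = AB × AC = (-1152, -768, -448).
The plane has equation n·P = 20800. For D: n·D = 20288.
20288 ≠ 20800, so D is off the plane.

No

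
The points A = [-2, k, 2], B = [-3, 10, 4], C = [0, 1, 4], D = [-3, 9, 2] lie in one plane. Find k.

6

Coplanarity ⇔ det[AB; AC; AD] = 0.
Expanding, this is linear in k: (-6)k + (36) = 0.
So k = 6.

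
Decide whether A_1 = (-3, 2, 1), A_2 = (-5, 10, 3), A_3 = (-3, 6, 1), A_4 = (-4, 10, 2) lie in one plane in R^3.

The four points are coplanar iff the 3×3 determinant with rows A_1A_2, A_1A_3, A_1A_4 is zero.
Rows: (-2, 8, 2), (0, 4, 0), (-1, 8, 1).
Expanding along the first row: (-2)(4) − (8)(0) + (2)(4) = 0.
Zero determinant ⇒ coplanar.

Yes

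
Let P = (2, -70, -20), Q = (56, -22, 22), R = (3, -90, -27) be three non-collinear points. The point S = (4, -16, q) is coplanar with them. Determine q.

The plane through P, Q, R has equation 504x + 420y − 1128z = -5832.
Substituting S: (-1128)q + (-4704) = -5832, so q = 1.

1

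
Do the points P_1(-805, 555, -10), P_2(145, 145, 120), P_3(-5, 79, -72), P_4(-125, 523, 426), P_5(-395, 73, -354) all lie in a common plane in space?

The plane through P_1, P_2, P_3 has normal n = P_1P_2 × P_1P_3 = (87300, 162900, -124200) and equation n·P = 21375000.
Checking the remaining points: n·P_4 = 21375000, n·P_5 = 21375000.
All equal 21375000, so all 5 points lie in one plane.

Yes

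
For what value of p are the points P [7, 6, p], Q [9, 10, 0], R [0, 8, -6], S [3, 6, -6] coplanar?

-4

The points are coplanar iff PQ · (PR × PS) = 0.
Expanding, this is linear in p: (-24)p + (-96) = 0.
So p = -4.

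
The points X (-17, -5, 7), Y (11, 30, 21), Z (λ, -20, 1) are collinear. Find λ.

-29

Collinearity requires XY × XZ = 0; each component is linear in λ.
The y-component gives (14)λ + (406) = 0, so λ = -29.
The remaining components then also vanish.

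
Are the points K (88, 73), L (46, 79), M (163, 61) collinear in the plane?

KL = (-42, 6), KM = (75, -12).
det[KL; KM] = (-42)(-12) − (6)(75) = 54.
The determinant is nonzero, so they are not collinear.

No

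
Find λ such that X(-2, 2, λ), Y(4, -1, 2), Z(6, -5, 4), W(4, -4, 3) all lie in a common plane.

The points are coplanar iff XY · (XZ × XW) = 0.
Expanding, this is linear in λ: (6)λ + (6) = 0.
So λ = -1.

-1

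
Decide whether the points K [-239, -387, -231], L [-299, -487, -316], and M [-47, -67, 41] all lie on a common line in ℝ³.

Yes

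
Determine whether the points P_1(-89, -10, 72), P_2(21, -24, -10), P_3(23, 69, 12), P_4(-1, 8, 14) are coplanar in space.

No

A normal to the plane through P_1, P_2, P_3 is n = P_1P_2 × P_1P_3 = (7318, -2584, 10258).
The plane has equation n·P = 113114. For P_4: n·P_4 = 115622.
115622 ≠ 113114, so P_4 is off the plane.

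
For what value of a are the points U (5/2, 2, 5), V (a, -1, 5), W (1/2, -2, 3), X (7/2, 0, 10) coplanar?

3/2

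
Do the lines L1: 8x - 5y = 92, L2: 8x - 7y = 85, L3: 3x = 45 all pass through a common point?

Intersecting L1 and L2: solving the 2×2 system gives (x, y) = (219/16, 7/2).
Substitute into L3: (3)(219/16) + (0)(7/2) = 657/16.
But L3 requires 45 ≠ 657/16, so the three lines have no common point.

No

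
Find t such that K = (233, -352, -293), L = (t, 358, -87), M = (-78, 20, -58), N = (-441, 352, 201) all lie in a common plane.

60

Coplanarity ⇔ det[KL; KM; KN] = 0.
Expanding, this is linear in t: (18328)t + (-1099680) = 0.
So t = 60.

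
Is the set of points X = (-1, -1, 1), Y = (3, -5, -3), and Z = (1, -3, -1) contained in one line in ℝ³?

Yes

XY = (4, -4, -4), XZ = (2, -2, -2).
XY × XZ = (0, 0, 0).
The cross product vanishes, so the three points are collinear.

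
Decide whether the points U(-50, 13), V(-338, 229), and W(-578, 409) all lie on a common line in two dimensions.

Yes

UV = (-288, 216), UW = (-528, 396).
Twice the signed area of △UVW is (-288)(396) − (216)(-528) = 0.
The triangle is degenerate (zero area), so the points are collinear.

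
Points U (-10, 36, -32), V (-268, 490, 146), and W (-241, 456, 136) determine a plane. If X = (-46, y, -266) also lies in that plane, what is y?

The plane through U, V, W has equation 1512x + 2226y − 3486z = 176568.
Substituting X: (2226)y + (857724) = 176568, so y = -306.

-306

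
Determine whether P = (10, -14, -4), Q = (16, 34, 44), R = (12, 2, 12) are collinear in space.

PQ = (6, 48, 48), PR = (2, 16, 16).
Each component of PR is 1/3 times the corresponding component of PQ, so PR = 1/3·PQ and the points are collinear.

Yes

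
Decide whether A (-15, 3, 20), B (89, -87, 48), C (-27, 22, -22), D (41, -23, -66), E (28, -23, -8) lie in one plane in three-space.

The plane through A, B, C has normal n = AB × AC = (3248, 4032, 896) and equation n·P = -18704.
Checking the remaining points: n·D = -18704, n·E = -8960.
Since n·E = -8960 ≠ -18704, E is off the plane and the points are not all coplanar.

No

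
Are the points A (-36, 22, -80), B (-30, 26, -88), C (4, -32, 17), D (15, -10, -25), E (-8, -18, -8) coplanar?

The plane through A, B, C has normal n = AB × AC = (-44, -902, -484) and equation n·P = 20460.
Checking the remaining points: n·D = 20460, n·E = 20460.
All equal 20460, so all 5 points lie in one plane.

Yes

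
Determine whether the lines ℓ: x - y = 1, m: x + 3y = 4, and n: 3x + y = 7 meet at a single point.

No

Lines aᵢx + bᵢy = cᵢ with pairwise distinct directions are concurrent exactly when det[aᵢ bᵢ cᵢ] = 0.
Here the determinant is 4.
Nonzero, so no common point exists.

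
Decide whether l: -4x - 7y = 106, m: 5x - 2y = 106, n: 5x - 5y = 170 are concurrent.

No

Intersecting l and m: solving the 2×2 system gives (x, y) = (530/43, -954/43).
Substitute into n: (5)(530/43) + (-5)(-954/43) = 7420/43.
But n requires 170 ≠ 7420/43, so the three lines have no common point.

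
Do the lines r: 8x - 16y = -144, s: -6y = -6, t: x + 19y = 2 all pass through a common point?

No

The three lines meet at one point iff the augmented coefficient matrix [aᵢ bᵢ cᵢ] has rank < 3, i.e. its determinant vanishes.
Here the determinant is 48.
Nonzero, so no common point exists.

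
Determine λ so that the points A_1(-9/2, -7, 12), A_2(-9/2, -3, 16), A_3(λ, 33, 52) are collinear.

-9/2

Collinearity requires A_1A_2 × A_1A_3 = 0; each component is linear in λ.
The y-component gives (4)λ + (18) = 0, so λ = -9/2.
The remaining components then also vanish.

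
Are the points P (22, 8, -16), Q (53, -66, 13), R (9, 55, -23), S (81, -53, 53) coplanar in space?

No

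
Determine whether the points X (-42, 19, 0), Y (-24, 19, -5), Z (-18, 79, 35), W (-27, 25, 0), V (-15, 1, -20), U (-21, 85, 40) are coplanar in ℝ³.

Yes

The plane through X, Y, Z has normal n = XY × XZ = (300, -750, 1080) and equation n·P = -26850.
Checking the remaining points: n·W = -26850, n·V = -26850, n·U = -26850.
All equal -26850, so all 6 points lie in one plane.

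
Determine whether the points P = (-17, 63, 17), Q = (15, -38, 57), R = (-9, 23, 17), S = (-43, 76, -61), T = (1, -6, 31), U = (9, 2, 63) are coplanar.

The plane through P, Q, R has normal n = PQ × PR = (1600, 320, -472) and equation n·X = -15064.
Checking the remaining points: n·S = -15688, n·T = -14952, n·U = -14696.
Since n·S = -15688 ≠ -15064, S is off the plane and the points are not all coplanar.

No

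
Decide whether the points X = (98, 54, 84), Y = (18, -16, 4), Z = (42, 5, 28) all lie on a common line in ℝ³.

XY = (-80, -70, -80), XZ = (-56, -49, -56).
XY × XZ = (0, 0, 0).
The cross product vanishes, so the three points are collinear.

Yes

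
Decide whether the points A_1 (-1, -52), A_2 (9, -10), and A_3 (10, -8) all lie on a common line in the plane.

A_1A_2 = (10, 42), A_1A_3 = (11, 44).
If collinear, A_1A_3 would be a scalar multiple of A_1A_2. But (10)·(44) ≠ (42)·(11) (difference -22), so they are not parallel; the points are not collinear.

No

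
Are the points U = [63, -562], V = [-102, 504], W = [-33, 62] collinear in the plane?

No

UV = (-165, 1066), UW = (-96, 624).
Twice the signed area of △UVW is (-165)(624) − (1066)(-96) = -624.
The area is nonzero, so the three points are not collinear.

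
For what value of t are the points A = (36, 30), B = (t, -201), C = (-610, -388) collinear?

-321

The three points are collinear iff det[AB; AC] = 0.
This determinant is linear in t: (-418)t + (-134178) = 0, so t = -321.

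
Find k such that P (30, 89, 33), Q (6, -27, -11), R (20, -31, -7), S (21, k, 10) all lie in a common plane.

24

The points are coplanar iff PQ · (PR × PS) = 0.
Expanding, this is linear in k: (-520)k + (12480) = 0.
So k = 24.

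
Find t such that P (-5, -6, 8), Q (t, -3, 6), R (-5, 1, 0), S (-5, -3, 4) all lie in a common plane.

-5

The points are coplanar iff PQ · (PR × PS) = 0.
Expanding, this is linear in t: (-4)t + (-20) = 0.
So t = -5.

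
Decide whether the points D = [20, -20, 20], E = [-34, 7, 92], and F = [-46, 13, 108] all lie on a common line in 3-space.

DE = (-54, 27, 72), DF = (-66, 33, 88).
Each component of DF is 11/9 times the corresponding component of DE, so DF = 11/9·DE and the points are collinear.

Yes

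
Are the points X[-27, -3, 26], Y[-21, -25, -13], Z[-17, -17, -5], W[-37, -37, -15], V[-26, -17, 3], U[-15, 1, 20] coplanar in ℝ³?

The plane through X, Y, Z has normal n = XY × XZ = (136, -204, 136) and equation n·P = 476.
Checking the remaining points: n·W = 476, n·V = 340, n·U = 476.
Since n·V = 340 ≠ 476, V is off the plane and the points are not all coplanar.

No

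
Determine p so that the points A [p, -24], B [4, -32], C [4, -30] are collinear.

4

Collinearity: (A − B) must be parallel to (C − B) = (0, 2).
Cross-multiplying the components: (p − 4)·(2) = (8)·(0).
Solving gives p = 4.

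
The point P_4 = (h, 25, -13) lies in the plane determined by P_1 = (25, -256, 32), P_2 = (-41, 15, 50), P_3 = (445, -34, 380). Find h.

-134

Coplanarity requires P_1P_2 · (P_1P_3 × P_1P_4) = 0.
P_1P_2 = (-66, 271, 18), P_1P_3 = (420, 222, 348); the triple product is linear in h with coefficient 90312 and constant term 12101808.
Setting it to zero: h = -134.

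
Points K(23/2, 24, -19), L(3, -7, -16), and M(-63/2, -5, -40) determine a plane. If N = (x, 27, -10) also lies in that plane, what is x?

26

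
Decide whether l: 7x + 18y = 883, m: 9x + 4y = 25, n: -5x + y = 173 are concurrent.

Yes

Intersecting l and m: solving the 2×2 system gives (x, y) = (-23, 58).
Substitute into n: (-5)(-23) + (1)(58) = 173.
This equals 173, so (-23, 58) lies on all three lines and they are concurrent.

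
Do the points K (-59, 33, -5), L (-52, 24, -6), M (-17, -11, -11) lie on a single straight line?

KL = (7, -9, -1), KM = (42, -44, -6).
KL × KM = (10, 0, 70).
The cross product is nonzero, so the points do not lie on one line.

No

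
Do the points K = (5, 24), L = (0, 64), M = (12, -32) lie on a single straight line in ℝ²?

KL = (-5, 40), KM = (7, -56).
Checking proportionality: KM = -7/5·KL, so the vectors are parallel and the points are collinear.

Yes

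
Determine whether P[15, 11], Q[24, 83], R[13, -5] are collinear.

Yes

PQ = (9, 72), PR = (-2, -16).
Checking proportionality: PR = -2/9·PQ, so the vectors are parallel and the points are collinear.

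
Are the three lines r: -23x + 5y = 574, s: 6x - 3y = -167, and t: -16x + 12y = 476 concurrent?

Lines aᵢx + bᵢy = cᵢ with pairwise distinct directions are concurrent exactly when det[aᵢ bᵢ cᵢ] = 0.
Here the determinant is -392.
Nonzero, so no common point exists.

No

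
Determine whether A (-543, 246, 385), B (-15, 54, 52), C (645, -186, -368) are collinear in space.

No

AB = (528, -192, -333), AC = (1188, -432, -753).
Comparing components 2 and 3: (-192)(-753) − (-333)(-432) = 720 ≠ 0, so AB and AC are not parallel and the points are not collinear.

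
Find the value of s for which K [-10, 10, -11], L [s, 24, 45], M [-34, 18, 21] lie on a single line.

Direction KM = (-24, 8, 32). From the y-coordinate of L, the parameter along the line is τ = (24 − 10)/8 = 7/4.
Then s = (-10) + 7/4·(-24) = -52.

-52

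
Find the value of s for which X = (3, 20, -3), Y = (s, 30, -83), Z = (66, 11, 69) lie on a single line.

-67

Direction XZ = (63, -9, 72). From the y-coordinate of Y, the parameter along the line is τ = (30 − 20)/(-9) = -10/9.
Then s = 3 + (-10/9)·(63) = -67.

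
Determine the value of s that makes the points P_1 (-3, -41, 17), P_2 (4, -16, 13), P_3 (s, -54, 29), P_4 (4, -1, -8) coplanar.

The points are coplanar iff P_1P_2 · (P_1P_3 × P_1P_4) = 0.
Expanding, this is linear in s: (465)s + (2046) = 0.
So s = -22/5.

-22/5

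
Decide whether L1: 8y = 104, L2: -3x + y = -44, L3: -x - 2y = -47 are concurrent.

The three lines meet at one point iff the augmented coefficient matrix [aᵢ bᵢ cᵢ] has rank < 3, i.e. its determinant vanishes.
Here the determinant is -48.
Nonzero, so no common point exists.

No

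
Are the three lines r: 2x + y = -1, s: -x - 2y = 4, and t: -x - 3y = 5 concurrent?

No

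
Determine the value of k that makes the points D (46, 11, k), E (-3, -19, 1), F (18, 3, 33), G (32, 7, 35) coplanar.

The points are coplanar iff DE · (DF × DG) = 0.
Expanding, this is linear in k: (224)k + (-8288) = 0.
So k = 37.

37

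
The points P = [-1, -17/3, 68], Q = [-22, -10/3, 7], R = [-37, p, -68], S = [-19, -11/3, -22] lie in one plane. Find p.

-5/3

Normal to plane PQS: n = (-88, -792, 0); plane equation n·X = 4576.
Requiring n·R = 4576: (-792)p + (3256) = 4576.
So p = -5/3.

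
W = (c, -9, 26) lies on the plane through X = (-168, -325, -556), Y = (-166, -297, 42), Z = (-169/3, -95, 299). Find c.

-2/3

A normal to the plane is n = XY × XZ = (-113600, 195200/3, -8000/3).
W lies in the plane iff n · XW = 0.
This gives (-113600)c + (-227200/3) = 0, so c = -2/3.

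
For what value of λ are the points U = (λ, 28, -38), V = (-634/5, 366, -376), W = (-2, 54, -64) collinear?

42/5

Direction VW = (624/5, -312, 312). From the y-coordinate of U, the parameter along the line is τ = (28 − 366)/(-312) = 13/12.
Then λ = (-634/5) + 13/12·(624/5) = 42/5.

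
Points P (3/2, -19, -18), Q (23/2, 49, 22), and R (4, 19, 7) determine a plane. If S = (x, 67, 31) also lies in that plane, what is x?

Coplanarity requires PQ · (PR × PS) = 0.
PQ = (10, 68, 40), PR = (5/2, 38, 25); the triple product is linear in x with coefficient 180 and constant term -2880.
Setting it to zero: x = 16.

16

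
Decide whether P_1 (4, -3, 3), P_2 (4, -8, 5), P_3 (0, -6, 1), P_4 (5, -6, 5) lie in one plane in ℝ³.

The four points are coplanar iff the 3×3 determinant with rows P_1P_2, P_1P_3, P_1P_4 is zero.
Rows: (0, -5, 2), (-4, -3, -2), (1, -3, 2).
Expanding along the first row: (0)(-12) − (-5)(-6) + (2)(15) = 0.
Zero determinant ⇒ coplanar.

Yes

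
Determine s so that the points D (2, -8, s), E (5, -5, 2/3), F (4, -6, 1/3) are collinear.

Collinearity requires DE × DF = 0; each component is linear in s.
The x-component gives (-1)s + (-1/3) = 0, so s = -1/3.
The remaining components then also vanish.

-1/3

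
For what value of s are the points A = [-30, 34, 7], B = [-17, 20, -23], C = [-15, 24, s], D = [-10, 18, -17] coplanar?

-3

Normal to plane ABD: n = (-144, -288, 72); plane equation n·P = -4968.
Requiring n·C = -4968: (72)s + (-4752) = -4968.
So s = -3.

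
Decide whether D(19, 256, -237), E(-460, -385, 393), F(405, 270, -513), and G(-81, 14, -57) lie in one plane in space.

The four points are coplanar iff the 3×3 determinant with rows DE, DF, DG is zero.
Rows: (-479, -641, 630), (386, 14, -276), (-100, -242, 180).
Expanding along the first row: (-479)(-64272) − (-641)(41880) + (630)(-92012) = -336192.
Nonzero ⇒ not coplanar.

No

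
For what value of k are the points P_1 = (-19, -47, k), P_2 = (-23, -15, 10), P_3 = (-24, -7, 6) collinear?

26

Collinearity requires P_1P_2 × P_1P_3 = 0; each component is linear in k.
The x-component gives (8)k + (-208) = 0, so k = 26.
The remaining components then also vanish.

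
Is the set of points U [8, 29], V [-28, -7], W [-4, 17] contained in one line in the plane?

Yes

UV = (-36, -36), UW = (-12, -12).
Twice the signed area of △UVW is (-36)(-12) − (-36)(-12) = 0.
The triangle is degenerate (zero area), so the points are collinear.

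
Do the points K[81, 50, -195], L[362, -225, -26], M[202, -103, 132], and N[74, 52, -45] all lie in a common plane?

No

With K as base: KL = (281, -275, 169), KM = (121, -153, 327), KN = (-7, 2, 150).
KM × KN = (-23604, -20439, -829).
KL · (KM × KN) = -1152100.
Since -1152100 ≠ 0, the four points are not coplanar.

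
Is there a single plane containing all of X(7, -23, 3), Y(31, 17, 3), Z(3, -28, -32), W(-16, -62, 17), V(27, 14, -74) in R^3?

The plane through X, Y, Z has normal n = XY × XZ = (-1400, 840, 40) and equation n·P = -29000.
Checking the remaining points: n·W = -29000, n·V = -29000.
All equal -29000, so all 5 points lie in one plane.

Yes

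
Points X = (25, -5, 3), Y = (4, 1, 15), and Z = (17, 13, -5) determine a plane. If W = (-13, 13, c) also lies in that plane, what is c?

19

A normal to the plane is n = XY × XZ = (-264, -264, -330).
W lies in the plane iff n · XW = 0.
This gives (-330)c + (6270) = 0, so c = 19.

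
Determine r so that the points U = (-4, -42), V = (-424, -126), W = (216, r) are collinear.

The three points are collinear iff det[UV; UW] = 0.
This determinant is linear in r: (-420)r + (840) = 0, so r = 2.

2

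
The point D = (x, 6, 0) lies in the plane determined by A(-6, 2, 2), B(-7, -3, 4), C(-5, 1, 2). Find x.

-4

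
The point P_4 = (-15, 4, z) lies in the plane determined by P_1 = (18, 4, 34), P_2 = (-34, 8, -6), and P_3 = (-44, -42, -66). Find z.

Coplanarity requires P_1P_2 · (P_1P_3 × P_1P_4) = 0.
P_1P_2 = (-52, 4, -40), P_1P_3 = (-62, -46, -100); the triple product is linear in z with coefficient 2640 and constant term -15840.
Setting it to zero: z = 6.

6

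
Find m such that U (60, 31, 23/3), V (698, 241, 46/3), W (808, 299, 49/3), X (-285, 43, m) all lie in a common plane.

Normal to plane UVW: n = (-704/3, 616/3, 13904); plane equation n·P = 296648/3.
Requiring n·X = 296648/3: (13904)m + (227128/3) = 296648/3.
So m = 5/3.

5/3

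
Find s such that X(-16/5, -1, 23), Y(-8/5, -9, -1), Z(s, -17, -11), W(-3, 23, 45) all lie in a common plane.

Normal to plane XYW: n = (400, -40, 40); plane equation n·P = -320.
Requiring n·Z = -320: (400)s + (240) = -320.
So s = -7/5.

-7/5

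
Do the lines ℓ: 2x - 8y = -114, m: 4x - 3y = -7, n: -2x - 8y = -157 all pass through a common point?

No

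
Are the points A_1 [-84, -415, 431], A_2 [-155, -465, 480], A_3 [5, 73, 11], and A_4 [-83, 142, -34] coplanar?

A normal to the plane through A_1, A_2, A_3 is n = A_1A_2 × A_1A_3 = (-2912, -25459, -30198).
The plane has equation n·P = -2205245. For A_4: n·A_4 = -2346750.
-2346750 ≠ -2205245, so A_4 is off the plane.

No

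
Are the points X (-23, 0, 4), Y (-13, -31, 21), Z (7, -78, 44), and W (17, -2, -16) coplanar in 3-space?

The four points are coplanar iff the 3×3 determinant with rows XY, XZ, XW is zero.
Rows: (10, -31, 17), (30, -78, 40), (40, -2, -20).
Expanding along the first row: (10)(1640) − (-31)(-2200) + (17)(3060) = 220.
Nonzero ⇒ not coplanar.

No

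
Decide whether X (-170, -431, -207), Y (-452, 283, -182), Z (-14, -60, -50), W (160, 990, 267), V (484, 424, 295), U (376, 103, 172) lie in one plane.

Yes

The plane through X, Y, Z has normal n = XY × XZ = (102823, 48174, -216006) and equation n·P = 6470338.
Checking the remaining points: n·W = 6470338, n·V = 6470338, n·U = 6470338.
All equal 6470338, so all 6 points lie in one plane.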